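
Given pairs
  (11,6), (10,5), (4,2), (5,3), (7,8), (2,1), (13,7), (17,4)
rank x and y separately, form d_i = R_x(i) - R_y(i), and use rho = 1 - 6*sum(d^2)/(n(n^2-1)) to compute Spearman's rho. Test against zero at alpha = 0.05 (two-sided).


Step 1: Rank x and y separately (midranks; no ties here).
rank(x): 11->6, 10->5, 4->2, 5->3, 7->4, 2->1, 13->7, 17->8
rank(y): 6->6, 5->5, 2->2, 3->3, 8->8, 1->1, 7->7, 4->4
Step 2: d_i = R_x(i) - R_y(i); compute d_i^2.
  (6-6)^2=0, (5-5)^2=0, (2-2)^2=0, (3-3)^2=0, (4-8)^2=16, (1-1)^2=0, (7-7)^2=0, (8-4)^2=16
sum(d^2) = 32.
Step 3: rho = 1 - 6*32 / (8*(8^2 - 1)) = 1 - 192/504 = 0.619048.
Step 4: Under H0, t = rho * sqrt((n-2)/(1-rho^2)) = 1.9308 ~ t(6).
Step 5: Two-sided p-value from the t-distribution with 6 df = 0.101733.
Step 6: alpha = 0.05. fail to reject H0.

rho = 0.6190, p = 0.101733, fail to reject H0 at alpha = 0.05.


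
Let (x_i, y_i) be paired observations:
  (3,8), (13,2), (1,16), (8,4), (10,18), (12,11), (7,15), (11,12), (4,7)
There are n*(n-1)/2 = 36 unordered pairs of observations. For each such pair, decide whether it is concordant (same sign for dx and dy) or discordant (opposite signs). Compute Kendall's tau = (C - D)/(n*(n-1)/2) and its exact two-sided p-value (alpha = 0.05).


Step 1: Enumerate the 36 unordered pairs (i,j) with i<j and classify each by sign(x_j-x_i) * sign(y_j-y_i).
  (1,2):dx=+10,dy=-6->D; (1,3):dx=-2,dy=+8->D; (1,4):dx=+5,dy=-4->D; (1,5):dx=+7,dy=+10->C
  (1,6):dx=+9,dy=+3->C; (1,7):dx=+4,dy=+7->C; (1,8):dx=+8,dy=+4->C; (1,9):dx=+1,dy=-1->D
  (2,3):dx=-12,dy=+14->D; (2,4):dx=-5,dy=+2->D; (2,5):dx=-3,dy=+16->D; (2,6):dx=-1,dy=+9->D
  (2,7):dx=-6,dy=+13->D; (2,8):dx=-2,dy=+10->D; (2,9):dx=-9,dy=+5->D; (3,4):dx=+7,dy=-12->D
  (3,5):dx=+9,dy=+2->C; (3,6):dx=+11,dy=-5->D; (3,7):dx=+6,dy=-1->D; (3,8):dx=+10,dy=-4->D
  (3,9):dx=+3,dy=-9->D; (4,5):dx=+2,dy=+14->C; (4,6):dx=+4,dy=+7->C; (4,7):dx=-1,dy=+11->D
  (4,8):dx=+3,dy=+8->C; (4,9):dx=-4,dy=+3->D; (5,6):dx=+2,dy=-7->D; (5,7):dx=-3,dy=-3->C
  (5,8):dx=+1,dy=-6->D; (5,9):dx=-6,dy=-11->C; (6,7):dx=-5,dy=+4->D; (6,8):dx=-1,dy=+1->D
  (6,9):dx=-8,dy=-4->C; (7,8):dx=+4,dy=-3->D; (7,9):dx=-3,dy=-8->C; (8,9):dx=-7,dy=-5->C
Step 2: C = 13, D = 23, total pairs = 36.
Step 3: tau = (C - D)/(n(n-1)/2) = (13 - 23)/36 = -0.277778.
Step 4: Exact two-sided p-value (enumerate n! = 362880 permutations of y under H0): p = 0.358488.
Step 5: alpha = 0.05. fail to reject H0.

tau_b = -0.2778 (C=13, D=23), p = 0.358488, fail to reject H0.


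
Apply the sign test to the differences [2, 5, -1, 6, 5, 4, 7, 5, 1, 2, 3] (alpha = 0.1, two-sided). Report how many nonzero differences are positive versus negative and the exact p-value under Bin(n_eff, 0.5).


Step 1: Discard zero differences. Original n = 11; n_eff = number of nonzero differences = 11.
Nonzero differences (with sign): +2, +5, -1, +6, +5, +4, +7, +5, +1, +2, +3
Step 2: Count signs: positive = 10, negative = 1.
Step 3: Under H0: P(positive) = 0.5, so the number of positives S ~ Bin(11, 0.5).
Step 4: Two-sided exact p-value = sum of Bin(11,0.5) probabilities at or below the observed probability = 0.011719.
Step 5: alpha = 0.1. reject H0.

n_eff = 11, pos = 10, neg = 1, p = 0.011719, reject H0.


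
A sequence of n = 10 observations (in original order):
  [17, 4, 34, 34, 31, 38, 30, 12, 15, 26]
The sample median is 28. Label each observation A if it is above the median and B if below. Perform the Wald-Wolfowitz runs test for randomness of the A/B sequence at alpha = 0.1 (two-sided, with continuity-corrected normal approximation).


Step 1: Compute median = 28; label A = above, B = below.
Labels in order: BBAAAAABBB  (n_A = 5, n_B = 5)
Step 2: Count runs R = 3.
Step 3: Under H0 (random ordering), E[R] = 2*n_A*n_B/(n_A+n_B) + 1 = 2*5*5/10 + 1 = 6.0000.
        Var[R] = 2*n_A*n_B*(2*n_A*n_B - n_A - n_B) / ((n_A+n_B)^2 * (n_A+n_B-1)) = 2000/900 = 2.2222.
        SD[R] = 1.4907.
Step 4: Continuity-corrected z = (R + 0.5 - E[R]) / SD[R] = (3 + 0.5 - 6.0000) / 1.4907 = -1.6771.
Step 5: Two-sided p-value via normal approximation = 2*(1 - Phi(|z|)) = 0.093533.
Step 6: alpha = 0.1. reject H0.

R = 3, z = -1.6771, p = 0.093533, reject H0.


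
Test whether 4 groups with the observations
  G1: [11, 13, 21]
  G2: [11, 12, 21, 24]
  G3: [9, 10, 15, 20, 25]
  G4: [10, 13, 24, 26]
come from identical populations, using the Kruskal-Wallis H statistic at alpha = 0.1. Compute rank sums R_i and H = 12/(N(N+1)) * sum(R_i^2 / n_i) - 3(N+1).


Step 1: Combine all N = 16 observations and assign midranks.
sorted (value, group, rank): (9,G3,1), (10,G3,2.5), (10,G4,2.5), (11,G1,4.5), (11,G2,4.5), (12,G2,6), (13,G1,7.5), (13,G4,7.5), (15,G3,9), (20,G3,10), (21,G1,11.5), (21,G2,11.5), (24,G2,13.5), (24,G4,13.5), (25,G3,15), (26,G4,16)
Step 2: Sum ranks within each group.
R_1 = 23.5 (n_1 = 3)
R_2 = 35.5 (n_2 = 4)
R_3 = 37.5 (n_3 = 5)
R_4 = 39.5 (n_4 = 4)
Step 3: H = 12/(N(N+1)) * sum(R_i^2/n_i) - 3(N+1)
     = 12/(16*17) * (23.5^2/3 + 35.5^2/4 + 37.5^2/5 + 39.5^2/4) - 3*17
     = 0.044118 * 1170.46 - 51
     = 0.637868.
Step 4: Ties present; correction factor C = 1 - 30/(16^3 - 16) = 0.992647. Corrected H = 0.637868 / 0.992647 = 0.642593.
Step 5: Under H0, H ~ chi^2(3); p-value = 0.886616.
Step 6: alpha = 0.1. fail to reject H0.

H = 0.6426, df = 3, p = 0.886616, fail to reject H0.


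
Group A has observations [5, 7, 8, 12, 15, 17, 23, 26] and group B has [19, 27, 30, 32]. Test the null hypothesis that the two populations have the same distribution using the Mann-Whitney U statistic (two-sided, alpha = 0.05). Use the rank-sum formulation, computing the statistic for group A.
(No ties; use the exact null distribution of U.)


Step 1: Combine and sort all 12 observations; assign midranks.
sorted (value, group): (5,X), (7,X), (8,X), (12,X), (15,X), (17,X), (19,Y), (23,X), (26,X), (27,Y), (30,Y), (32,Y)
ranks: 5->1, 7->2, 8->3, 12->4, 15->5, 17->6, 19->7, 23->8, 26->9, 27->10, 30->11, 32->12
Step 2: Rank sum for X: R1 = 1 + 2 + 3 + 4 + 5 + 6 + 8 + 9 = 38.
Step 3: U_X = R1 - n1(n1+1)/2 = 38 - 8*9/2 = 38 - 36 = 2.
       U_Y = n1*n2 - U_X = 32 - 2 = 30.
Step 4: No ties, so the exact null distribution of U (based on enumerating the C(12,8) = 495 equally likely rank assignments) gives the two-sided p-value.
Step 5: p-value = 0.016162; compare to alpha = 0.05. reject H0.

U_X = 2, p = 0.016162, reject H0 at alpha = 0.05.


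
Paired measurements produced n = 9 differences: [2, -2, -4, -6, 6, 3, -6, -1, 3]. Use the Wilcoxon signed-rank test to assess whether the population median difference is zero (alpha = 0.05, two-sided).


Step 1: Drop any zero differences (none here) and take |d_i|.
|d| = [2, 2, 4, 6, 6, 3, 6, 1, 3]
Step 2: Midrank |d_i| (ties get averaged ranks).
ranks: |2|->2.5, |2|->2.5, |4|->6, |6|->8, |6|->8, |3|->4.5, |6|->8, |1|->1, |3|->4.5
Step 3: Attach original signs; sum ranks with positive sign and with negative sign.
W+ = 2.5 + 8 + 4.5 + 4.5 = 19.5
W- = 2.5 + 6 + 8 + 8 + 1 = 25.5
(Check: W+ + W- = 45 should equal n(n+1)/2 = 45.)
Step 4: Test statistic W = min(W+, W-) = 19.5.
Step 5: Ties in |d|, so use the tie-corrected normal approximation.
        E[W] = n(n+1)/4 = 9*10/4 = 22.5.
        Tie groups: |d|=2 (t=2), |d|=3 (t=2), |d|=6 (t=3); sum(t^3 - t) = 36.
        Var[W] = n(n+1)(2n+1)/24 - sum(t^3-t)/48 = 1710/24 - 36/48 = 70.5.
        z = (W - E[W]) / sqrt(Var[W]) = (19.5 - 22.5) / 8.3964 = -0.3573.
        Two-sided p = 2*Phi(z) = 0.720871.
Step 6: alpha = 0.05. fail to reject H0.

W+ = 19.5, W- = 25.5, W = min = 19.5, p = 0.720871, fail to reject H0.


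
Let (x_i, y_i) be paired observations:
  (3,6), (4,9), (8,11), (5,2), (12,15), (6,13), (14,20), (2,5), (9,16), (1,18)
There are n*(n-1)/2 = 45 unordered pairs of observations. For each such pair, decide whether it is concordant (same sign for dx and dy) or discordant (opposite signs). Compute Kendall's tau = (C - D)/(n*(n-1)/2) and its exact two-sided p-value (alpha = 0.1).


Step 1: Enumerate the 45 unordered pairs (i,j) with i<j and classify each by sign(x_j-x_i) * sign(y_j-y_i).
  (1,2):dx=+1,dy=+3->C; (1,3):dx=+5,dy=+5->C; (1,4):dx=+2,dy=-4->D; (1,5):dx=+9,dy=+9->C
  (1,6):dx=+3,dy=+7->C; (1,7):dx=+11,dy=+14->C; (1,8):dx=-1,dy=-1->C; (1,9):dx=+6,dy=+10->C
  (1,10):dx=-2,dy=+12->D; (2,3):dx=+4,dy=+2->C; (2,4):dx=+1,dy=-7->D; (2,5):dx=+8,dy=+6->C
  (2,6):dx=+2,dy=+4->C; (2,7):dx=+10,dy=+11->C; (2,8):dx=-2,dy=-4->C; (2,9):dx=+5,dy=+7->C
  (2,10):dx=-3,dy=+9->D; (3,4):dx=-3,dy=-9->C; (3,5):dx=+4,dy=+4->C; (3,6):dx=-2,dy=+2->D
  (3,7):dx=+6,dy=+9->C; (3,8):dx=-6,dy=-6->C; (3,9):dx=+1,dy=+5->C; (3,10):dx=-7,dy=+7->D
  (4,5):dx=+7,dy=+13->C; (4,6):dx=+1,dy=+11->C; (4,7):dx=+9,dy=+18->C; (4,8):dx=-3,dy=+3->D
  (4,9):dx=+4,dy=+14->C; (4,10):dx=-4,dy=+16->D; (5,6):dx=-6,dy=-2->C; (5,7):dx=+2,dy=+5->C
  (5,8):dx=-10,dy=-10->C; (5,9):dx=-3,dy=+1->D; (5,10):dx=-11,dy=+3->D; (6,7):dx=+8,dy=+7->C
  (6,8):dx=-4,dy=-8->C; (6,9):dx=+3,dy=+3->C; (6,10):dx=-5,dy=+5->D; (7,8):dx=-12,dy=-15->C
  (7,9):dx=-5,dy=-4->C; (7,10):dx=-13,dy=-2->C; (8,9):dx=+7,dy=+11->C; (8,10):dx=-1,dy=+13->D
  (9,10):dx=-8,dy=+2->D
Step 2: C = 32, D = 13, total pairs = 45.
Step 3: tau = (C - D)/(n(n-1)/2) = (32 - 13)/45 = 0.422222.
Step 4: Exact two-sided p-value (enumerate n! = 3628800 permutations of y under H0): p = 0.108313.
Step 5: alpha = 0.1. fail to reject H0.

tau_b = 0.4222 (C=32, D=13), p = 0.108313, fail to reject H0.


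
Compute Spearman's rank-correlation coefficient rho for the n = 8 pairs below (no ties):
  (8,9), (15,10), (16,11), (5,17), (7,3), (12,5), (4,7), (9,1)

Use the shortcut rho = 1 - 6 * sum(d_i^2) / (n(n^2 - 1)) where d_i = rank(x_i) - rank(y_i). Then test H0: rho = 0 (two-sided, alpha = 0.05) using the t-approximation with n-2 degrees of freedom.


Step 1: Rank x and y separately (midranks; no ties here).
rank(x): 8->4, 15->7, 16->8, 5->2, 7->3, 12->6, 4->1, 9->5
rank(y): 9->5, 10->6, 11->7, 17->8, 3->2, 5->3, 7->4, 1->1
Step 2: d_i = R_x(i) - R_y(i); compute d_i^2.
  (4-5)^2=1, (7-6)^2=1, (8-7)^2=1, (2-8)^2=36, (3-2)^2=1, (6-3)^2=9, (1-4)^2=9, (5-1)^2=16
sum(d^2) = 74.
Step 3: rho = 1 - 6*74 / (8*(8^2 - 1)) = 1 - 444/504 = 0.119048.
Step 4: Under H0, t = rho * sqrt((n-2)/(1-rho^2)) = 0.2937 ~ t(6).
Step 5: Two-sided p-value from the t-distribution with 6 df = 0.778886.
Step 6: alpha = 0.05. fail to reject H0.

rho = 0.1190, p = 0.778886, fail to reject H0 at alpha = 0.05.


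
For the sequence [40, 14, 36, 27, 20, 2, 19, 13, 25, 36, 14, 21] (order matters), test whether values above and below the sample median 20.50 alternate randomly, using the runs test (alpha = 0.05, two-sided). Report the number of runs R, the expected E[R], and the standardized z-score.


Step 1: Compute median = 20.50; label A = above, B = below.
Labels in order: ABAABBBBAABA  (n_A = 6, n_B = 6)
Step 2: Count runs R = 7.
Step 3: Under H0 (random ordering), E[R] = 2*n_A*n_B/(n_A+n_B) + 1 = 2*6*6/12 + 1 = 7.0000.
        Var[R] = 2*n_A*n_B*(2*n_A*n_B - n_A - n_B) / ((n_A+n_B)^2 * (n_A+n_B-1)) = 4320/1584 = 2.7273.
        SD[R] = 1.6514.
Step 4: R = E[R], so z = 0 with no continuity correction.
Step 5: Two-sided p-value via normal approximation = 2*(1 - Phi(|z|)) = 1.000000.
Step 6: alpha = 0.05. fail to reject H0.

R = 7, z = 0.0000, p = 1.000000, fail to reject H0.


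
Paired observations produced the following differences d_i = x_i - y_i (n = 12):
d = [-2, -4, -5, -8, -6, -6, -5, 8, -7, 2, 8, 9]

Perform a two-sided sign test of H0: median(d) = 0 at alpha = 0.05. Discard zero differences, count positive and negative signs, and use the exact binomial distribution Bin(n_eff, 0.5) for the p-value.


Step 1: Discard zero differences. Original n = 12; n_eff = number of nonzero differences = 12.
Nonzero differences (with sign): -2, -4, -5, -8, -6, -6, -5, +8, -7, +2, +8, +9
Step 2: Count signs: positive = 4, negative = 8.
Step 3: Under H0: P(positive) = 0.5, so the number of positives S ~ Bin(12, 0.5).
Step 4: Two-sided exact p-value = sum of Bin(12,0.5) probabilities at or below the observed probability = 0.387695.
Step 5: alpha = 0.05. fail to reject H0.

n_eff = 12, pos = 4, neg = 8, p = 0.387695, fail to reject H0.


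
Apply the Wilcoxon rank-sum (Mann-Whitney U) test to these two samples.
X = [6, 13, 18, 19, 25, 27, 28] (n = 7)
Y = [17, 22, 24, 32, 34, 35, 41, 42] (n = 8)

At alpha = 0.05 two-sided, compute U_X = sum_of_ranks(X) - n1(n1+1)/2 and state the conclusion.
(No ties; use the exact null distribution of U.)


Step 1: Combine and sort all 15 observations; assign midranks.
sorted (value, group): (6,X), (13,X), (17,Y), (18,X), (19,X), (22,Y), (24,Y), (25,X), (27,X), (28,X), (32,Y), (34,Y), (35,Y), (41,Y), (42,Y)
ranks: 6->1, 13->2, 17->3, 18->4, 19->5, 22->6, 24->7, 25->8, 27->9, 28->10, 32->11, 34->12, 35->13, 41->14, 42->15
Step 2: Rank sum for X: R1 = 1 + 2 + 4 + 5 + 8 + 9 + 10 = 39.
Step 3: U_X = R1 - n1(n1+1)/2 = 39 - 7*8/2 = 39 - 28 = 11.
       U_Y = n1*n2 - U_X = 56 - 11 = 45.
Step 4: No ties, so the exact null distribution of U (based on enumerating the C(15,7) = 6435 equally likely rank assignments) gives the two-sided p-value.
Step 5: p-value = 0.054079; compare to alpha = 0.05. fail to reject H0.

U_X = 11, p = 0.054079, fail to reject H0 at alpha = 0.05.


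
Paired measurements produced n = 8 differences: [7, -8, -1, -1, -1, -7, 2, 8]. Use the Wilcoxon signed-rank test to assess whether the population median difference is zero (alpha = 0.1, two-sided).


Step 1: Drop any zero differences (none here) and take |d_i|.
|d| = [7, 8, 1, 1, 1, 7, 2, 8]
Step 2: Midrank |d_i| (ties get averaged ranks).
ranks: |7|->5.5, |8|->7.5, |1|->2, |1|->2, |1|->2, |7|->5.5, |2|->4, |8|->7.5
Step 3: Attach original signs; sum ranks with positive sign and with negative sign.
W+ = 5.5 + 4 + 7.5 = 17
W- = 7.5 + 2 + 2 + 2 + 5.5 = 19
(Check: W+ + W- = 36 should equal n(n+1)/2 = 36.)
Step 4: Test statistic W = min(W+, W-) = 17.
Step 5: Ties in |d|, so use the tie-corrected normal approximation.
        E[W] = n(n+1)/4 = 8*9/4 = 18.
        Tie groups: |d|=1 (t=3), |d|=7 (t=2), |d|=8 (t=2); sum(t^3 - t) = 36.
        Var[W] = n(n+1)(2n+1)/24 - sum(t^3-t)/48 = 1224/24 - 36/48 = 50.25.
        z = (W - E[W]) / sqrt(Var[W]) = (17 - 18) / 7.0887 = -0.1411.
        Two-sided p = 2*Phi(z) = 0.887815.
Step 6: alpha = 0.1. fail to reject H0.

W+ = 17, W- = 19, W = min = 17, p = 0.887815, fail to reject H0.


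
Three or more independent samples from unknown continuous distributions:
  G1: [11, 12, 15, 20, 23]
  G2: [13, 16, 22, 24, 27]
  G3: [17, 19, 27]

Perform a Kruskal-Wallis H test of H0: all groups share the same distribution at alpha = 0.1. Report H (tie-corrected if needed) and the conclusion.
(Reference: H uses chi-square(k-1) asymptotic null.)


Step 1: Combine all N = 13 observations and assign midranks.
sorted (value, group, rank): (11,G1,1), (12,G1,2), (13,G2,3), (15,G1,4), (16,G2,5), (17,G3,6), (19,G3,7), (20,G1,8), (22,G2,9), (23,G1,10), (24,G2,11), (27,G2,12.5), (27,G3,12.5)
Step 2: Sum ranks within each group.
R_1 = 25 (n_1 = 5)
R_2 = 40.5 (n_2 = 5)
R_3 = 25.5 (n_3 = 3)
Step 3: H = 12/(N(N+1)) * sum(R_i^2/n_i) - 3(N+1)
     = 12/(13*14) * (25^2/5 + 40.5^2/5 + 25.5^2/3) - 3*14
     = 0.065934 * 669.8 - 42
     = 2.162637.
Step 4: Ties present; correction factor C = 1 - 6/(13^3 - 13) = 0.997253. Corrected H = 2.162637 / 0.997253 = 2.168595.
Step 5: Under H0, H ~ chi^2(2); p-value = 0.338139.
Step 6: alpha = 0.1. fail to reject H0.

H = 2.1686, df = 2, p = 0.338139, fail to reject H0.


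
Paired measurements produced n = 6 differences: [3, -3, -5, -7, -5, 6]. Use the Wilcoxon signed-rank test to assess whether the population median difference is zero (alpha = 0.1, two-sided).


Step 1: Drop any zero differences (none here) and take |d_i|.
|d| = [3, 3, 5, 7, 5, 6]
Step 2: Midrank |d_i| (ties get averaged ranks).
ranks: |3|->1.5, |3|->1.5, |5|->3.5, |7|->6, |5|->3.5, |6|->5
Step 3: Attach original signs; sum ranks with positive sign and with negative sign.
W+ = 1.5 + 5 = 6.5
W- = 1.5 + 3.5 + 6 + 3.5 = 14.5
(Check: W+ + W- = 21 should equal n(n+1)/2 = 21.)
Step 4: Test statistic W = min(W+, W-) = 6.5.
Step 5: Ties in |d|, so use the tie-corrected normal approximation.
        E[W] = n(n+1)/4 = 6*7/4 = 10.5.
        Tie groups: |d|=3 (t=2), |d|=5 (t=2); sum(t^3 - t) = 12.
        Var[W] = n(n+1)(2n+1)/24 - sum(t^3-t)/48 = 546/24 - 12/48 = 22.5.
        z = (W - E[W]) / sqrt(Var[W]) = (6.5 - 10.5) / 4.7434 = -0.8433.
        Two-sided p = 2*Phi(z) = 0.399075.
Step 6: alpha = 0.1. fail to reject H0.

W+ = 6.5, W- = 14.5, W = min = 6.5, p = 0.399075, fail to reject H0.


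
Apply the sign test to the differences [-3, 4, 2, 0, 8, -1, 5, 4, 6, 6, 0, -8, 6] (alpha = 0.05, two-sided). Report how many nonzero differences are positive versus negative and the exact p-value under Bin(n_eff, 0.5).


Step 1: Discard zero differences. Original n = 13; n_eff = number of nonzero differences = 11.
Nonzero differences (with sign): -3, +4, +2, +8, -1, +5, +4, +6, +6, -8, +6
Step 2: Count signs: positive = 8, negative = 3.
Step 3: Under H0: P(positive) = 0.5, so the number of positives S ~ Bin(11, 0.5).
Step 4: Two-sided exact p-value = sum of Bin(11,0.5) probabilities at or below the observed probability = 0.226562.
Step 5: alpha = 0.05. fail to reject H0.

n_eff = 11, pos = 8, neg = 3, p = 0.226562, fail to reject H0.


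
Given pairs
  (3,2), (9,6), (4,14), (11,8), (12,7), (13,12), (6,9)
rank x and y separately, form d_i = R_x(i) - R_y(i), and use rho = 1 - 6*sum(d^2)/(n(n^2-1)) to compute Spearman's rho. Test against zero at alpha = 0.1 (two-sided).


Step 1: Rank x and y separately (midranks; no ties here).
rank(x): 3->1, 9->4, 4->2, 11->5, 12->6, 13->7, 6->3
rank(y): 2->1, 6->2, 14->7, 8->4, 7->3, 12->6, 9->5
Step 2: d_i = R_x(i) - R_y(i); compute d_i^2.
  (1-1)^2=0, (4-2)^2=4, (2-7)^2=25, (5-4)^2=1, (6-3)^2=9, (7-6)^2=1, (3-5)^2=4
sum(d^2) = 44.
Step 3: rho = 1 - 6*44 / (7*(7^2 - 1)) = 1 - 264/336 = 0.214286.
Step 4: Under H0, t = rho * sqrt((n-2)/(1-rho^2)) = 0.4906 ~ t(5).
Step 5: Two-sided p-value from the t-distribution with 5 df = 0.644512.
Step 6: alpha = 0.1. fail to reject H0.

rho = 0.2143, p = 0.644512, fail to reject H0 at alpha = 0.1.


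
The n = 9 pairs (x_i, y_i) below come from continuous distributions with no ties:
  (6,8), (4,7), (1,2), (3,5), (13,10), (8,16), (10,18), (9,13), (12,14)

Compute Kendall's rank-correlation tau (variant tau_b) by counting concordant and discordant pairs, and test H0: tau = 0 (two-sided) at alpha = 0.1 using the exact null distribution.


Step 1: Enumerate the 36 unordered pairs (i,j) with i<j and classify each by sign(x_j-x_i) * sign(y_j-y_i).
  (1,2):dx=-2,dy=-1->C; (1,3):dx=-5,dy=-6->C; (1,4):dx=-3,dy=-3->C; (1,5):dx=+7,dy=+2->C
  (1,6):dx=+2,dy=+8->C; (1,7):dx=+4,dy=+10->C; (1,8):dx=+3,dy=+5->C; (1,9):dx=+6,dy=+6->C
  (2,3):dx=-3,dy=-5->C; (2,4):dx=-1,dy=-2->C; (2,5):dx=+9,dy=+3->C; (2,6):dx=+4,dy=+9->C
  (2,7):dx=+6,dy=+11->C; (2,8):dx=+5,dy=+6->C; (2,9):dx=+8,dy=+7->C; (3,4):dx=+2,dy=+3->C
  (3,5):dx=+12,dy=+8->C; (3,6):dx=+7,dy=+14->C; (3,7):dx=+9,dy=+16->C; (3,8):dx=+8,dy=+11->C
  (3,9):dx=+11,dy=+12->C; (4,5):dx=+10,dy=+5->C; (4,6):dx=+5,dy=+11->C; (4,7):dx=+7,dy=+13->C
  (4,8):dx=+6,dy=+8->C; (4,9):dx=+9,dy=+9->C; (5,6):dx=-5,dy=+6->D; (5,7):dx=-3,dy=+8->D
  (5,8):dx=-4,dy=+3->D; (5,9):dx=-1,dy=+4->D; (6,7):dx=+2,dy=+2->C; (6,8):dx=+1,dy=-3->D
  (6,9):dx=+4,dy=-2->D; (7,8):dx=-1,dy=-5->C; (7,9):dx=+2,dy=-4->D; (8,9):dx=+3,dy=+1->C
Step 2: C = 29, D = 7, total pairs = 36.
Step 3: tau = (C - D)/(n(n-1)/2) = (29 - 7)/36 = 0.611111.
Step 4: Exact two-sided p-value (enumerate n! = 362880 permutations of y under H0): p = 0.024741.
Step 5: alpha = 0.1. reject H0.

tau_b = 0.6111 (C=29, D=7), p = 0.024741, reject H0.


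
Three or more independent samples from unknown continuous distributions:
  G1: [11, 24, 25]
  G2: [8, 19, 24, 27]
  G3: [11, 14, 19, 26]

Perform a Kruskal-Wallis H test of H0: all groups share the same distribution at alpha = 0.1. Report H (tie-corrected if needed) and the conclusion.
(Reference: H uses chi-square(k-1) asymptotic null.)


Step 1: Combine all N = 11 observations and assign midranks.
sorted (value, group, rank): (8,G2,1), (11,G1,2.5), (11,G3,2.5), (14,G3,4), (19,G2,5.5), (19,G3,5.5), (24,G1,7.5), (24,G2,7.5), (25,G1,9), (26,G3,10), (27,G2,11)
Step 2: Sum ranks within each group.
R_1 = 19 (n_1 = 3)
R_2 = 25 (n_2 = 4)
R_3 = 22 (n_3 = 4)
Step 3: H = 12/(N(N+1)) * sum(R_i^2/n_i) - 3(N+1)
     = 12/(11*12) * (19^2/3 + 25^2/4 + 22^2/4) - 3*12
     = 0.090909 * 397.583 - 36
     = 0.143939.
Step 4: Ties present; correction factor C = 1 - 18/(11^3 - 11) = 0.986364. Corrected H = 0.143939 / 0.986364 = 0.145929.
Step 5: Under H0, H ~ chi^2(2); p-value = 0.929634.
Step 6: alpha = 0.1. fail to reject H0.

H = 0.1459, df = 2, p = 0.929634, fail to reject H0.


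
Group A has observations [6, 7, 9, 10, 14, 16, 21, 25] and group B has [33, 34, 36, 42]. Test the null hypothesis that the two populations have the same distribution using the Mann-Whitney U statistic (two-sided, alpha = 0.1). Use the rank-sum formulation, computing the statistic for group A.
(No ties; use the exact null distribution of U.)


Step 1: Combine and sort all 12 observations; assign midranks.
sorted (value, group): (6,X), (7,X), (9,X), (10,X), (14,X), (16,X), (21,X), (25,X), (33,Y), (34,Y), (36,Y), (42,Y)
ranks: 6->1, 7->2, 9->3, 10->4, 14->5, 16->6, 21->7, 25->8, 33->9, 34->10, 36->11, 42->12
Step 2: Rank sum for X: R1 = 1 + 2 + 3 + 4 + 5 + 6 + 7 + 8 = 36.
Step 3: U_X = R1 - n1(n1+1)/2 = 36 - 8*9/2 = 36 - 36 = 0.
       U_Y = n1*n2 - U_X = 32 - 0 = 32.
Step 4: No ties, so the exact null distribution of U (based on enumerating the C(12,8) = 495 equally likely rank assignments) gives the two-sided p-value.
Step 5: p-value = 0.004040; compare to alpha = 0.1. reject H0.

U_X = 0, p = 0.004040, reject H0 at alpha = 0.1.


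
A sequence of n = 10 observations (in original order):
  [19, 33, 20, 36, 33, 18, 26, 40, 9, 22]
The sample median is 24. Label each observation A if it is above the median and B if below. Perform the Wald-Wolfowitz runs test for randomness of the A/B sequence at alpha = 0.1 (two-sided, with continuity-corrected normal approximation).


Step 1: Compute median = 24; label A = above, B = below.
Labels in order: BABAABAABB  (n_A = 5, n_B = 5)
Step 2: Count runs R = 7.
Step 3: Under H0 (random ordering), E[R] = 2*n_A*n_B/(n_A+n_B) + 1 = 2*5*5/10 + 1 = 6.0000.
        Var[R] = 2*n_A*n_B*(2*n_A*n_B - n_A - n_B) / ((n_A+n_B)^2 * (n_A+n_B-1)) = 2000/900 = 2.2222.
        SD[R] = 1.4907.
Step 4: Continuity-corrected z = (R - 0.5 - E[R]) / SD[R] = (7 - 0.5 - 6.0000) / 1.4907 = 0.3354.
Step 5: Two-sided p-value via normal approximation = 2*(1 - Phi(|z|)) = 0.737316.
Step 6: alpha = 0.1. fail to reject H0.

R = 7, z = 0.3354, p = 0.737316, fail to reject H0.


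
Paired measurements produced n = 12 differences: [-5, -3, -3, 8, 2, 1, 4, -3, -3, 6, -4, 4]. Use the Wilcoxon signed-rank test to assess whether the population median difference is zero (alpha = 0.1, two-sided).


Step 1: Drop any zero differences (none here) and take |d_i|.
|d| = [5, 3, 3, 8, 2, 1, 4, 3, 3, 6, 4, 4]
Step 2: Midrank |d_i| (ties get averaged ranks).
ranks: |5|->10, |3|->4.5, |3|->4.5, |8|->12, |2|->2, |1|->1, |4|->8, |3|->4.5, |3|->4.5, |6|->11, |4|->8, |4|->8
Step 3: Attach original signs; sum ranks with positive sign and with negative sign.
W+ = 12 + 2 + 1 + 8 + 11 + 8 = 42
W- = 10 + 4.5 + 4.5 + 4.5 + 4.5 + 8 = 36
(Check: W+ + W- = 78 should equal n(n+1)/2 = 78.)
Step 4: Test statistic W = min(W+, W-) = 36.
Step 5: Ties in |d|, so use the tie-corrected normal approximation.
        E[W] = n(n+1)/4 = 12*13/4 = 39.
        Tie groups: |d|=3 (t=4), |d|=4 (t=3); sum(t^3 - t) = 84.
        Var[W] = n(n+1)(2n+1)/24 - sum(t^3-t)/48 = 3900/24 - 84/48 = 160.75.
        z = (W - E[W]) / sqrt(Var[W]) = (36 - 39) / 12.6787 = -0.2366.
        Two-sided p = 2*Phi(z) = 0.812954.
Step 6: alpha = 0.1. fail to reject H0.

W+ = 42, W- = 36, W = min = 36, p = 0.812954, fail to reject H0.


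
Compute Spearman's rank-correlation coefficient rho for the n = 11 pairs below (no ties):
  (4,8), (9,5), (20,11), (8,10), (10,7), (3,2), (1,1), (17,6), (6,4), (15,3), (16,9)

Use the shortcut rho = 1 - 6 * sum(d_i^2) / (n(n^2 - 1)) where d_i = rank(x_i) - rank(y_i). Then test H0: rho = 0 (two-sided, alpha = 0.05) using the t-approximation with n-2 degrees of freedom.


Step 1: Rank x and y separately (midranks; no ties here).
rank(x): 4->3, 9->6, 20->11, 8->5, 10->7, 3->2, 1->1, 17->10, 6->4, 15->8, 16->9
rank(y): 8->8, 5->5, 11->11, 10->10, 7->7, 2->2, 1->1, 6->6, 4->4, 3->3, 9->9
Step 2: d_i = R_x(i) - R_y(i); compute d_i^2.
  (3-8)^2=25, (6-5)^2=1, (11-11)^2=0, (5-10)^2=25, (7-7)^2=0, (2-2)^2=0, (1-1)^2=0, (10-6)^2=16, (4-4)^2=0, (8-3)^2=25, (9-9)^2=0
sum(d^2) = 92.
Step 3: rho = 1 - 6*92 / (11*(11^2 - 1)) = 1 - 552/1320 = 0.581818.
Step 4: Under H0, t = rho * sqrt((n-2)/(1-rho^2)) = 2.1461 ~ t(9).
Step 5: Two-sided p-value from the t-distribution with 9 df = 0.060420.
Step 6: alpha = 0.05. fail to reject H0.

rho = 0.5818, p = 0.060420, fail to reject H0 at alpha = 0.05.


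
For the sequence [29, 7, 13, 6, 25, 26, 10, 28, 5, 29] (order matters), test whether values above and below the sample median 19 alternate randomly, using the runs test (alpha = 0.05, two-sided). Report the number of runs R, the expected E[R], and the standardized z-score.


Step 1: Compute median = 19; label A = above, B = below.
Labels in order: ABBBAABABA  (n_A = 5, n_B = 5)
Step 2: Count runs R = 7.
Step 3: Under H0 (random ordering), E[R] = 2*n_A*n_B/(n_A+n_B) + 1 = 2*5*5/10 + 1 = 6.0000.
        Var[R] = 2*n_A*n_B*(2*n_A*n_B - n_A - n_B) / ((n_A+n_B)^2 * (n_A+n_B-1)) = 2000/900 = 2.2222.
        SD[R] = 1.4907.
Step 4: Continuity-corrected z = (R - 0.5 - E[R]) / SD[R] = (7 - 0.5 - 6.0000) / 1.4907 = 0.3354.
Step 5: Two-sided p-value via normal approximation = 2*(1 - Phi(|z|)) = 0.737316.
Step 6: alpha = 0.05. fail to reject H0.

R = 7, z = 0.3354, p = 0.737316, fail to reject H0.


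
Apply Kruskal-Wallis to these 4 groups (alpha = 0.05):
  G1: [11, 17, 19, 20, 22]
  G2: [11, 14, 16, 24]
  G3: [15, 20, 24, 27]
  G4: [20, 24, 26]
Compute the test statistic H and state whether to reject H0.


Step 1: Combine all N = 16 observations and assign midranks.
sorted (value, group, rank): (11,G1,1.5), (11,G2,1.5), (14,G2,3), (15,G3,4), (16,G2,5), (17,G1,6), (19,G1,7), (20,G1,9), (20,G3,9), (20,G4,9), (22,G1,11), (24,G2,13), (24,G3,13), (24,G4,13), (26,G4,15), (27,G3,16)
Step 2: Sum ranks within each group.
R_1 = 34.5 (n_1 = 5)
R_2 = 22.5 (n_2 = 4)
R_3 = 42 (n_3 = 4)
R_4 = 37 (n_4 = 3)
Step 3: H = 12/(N(N+1)) * sum(R_i^2/n_i) - 3(N+1)
     = 12/(16*17) * (34.5^2/5 + 22.5^2/4 + 42^2/4 + 37^2/3) - 3*17
     = 0.044118 * 1261.95 - 51
     = 4.674081.
Step 4: Ties present; correction factor C = 1 - 54/(16^3 - 16) = 0.986765. Corrected H = 4.674081 / 0.986765 = 4.736773.
Step 5: Under H0, H ~ chi^2(3); p-value = 0.192118.
Step 6: alpha = 0.05. fail to reject H0.

H = 4.7368, df = 3, p = 0.192118, fail to reject H0.


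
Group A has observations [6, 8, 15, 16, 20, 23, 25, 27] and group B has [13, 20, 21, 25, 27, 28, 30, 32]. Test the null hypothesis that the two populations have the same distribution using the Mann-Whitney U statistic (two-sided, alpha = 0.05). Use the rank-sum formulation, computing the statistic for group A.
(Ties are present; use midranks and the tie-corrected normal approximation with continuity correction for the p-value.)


Step 1: Combine and sort all 16 observations; assign midranks.
sorted (value, group): (6,X), (8,X), (13,Y), (15,X), (16,X), (20,X), (20,Y), (21,Y), (23,X), (25,X), (25,Y), (27,X), (27,Y), (28,Y), (30,Y), (32,Y)
ranks: 6->1, 8->2, 13->3, 15->4, 16->5, 20->6.5, 20->6.5, 21->8, 23->9, 25->10.5, 25->10.5, 27->12.5, 27->12.5, 28->14, 30->15, 32->16
Step 2: Rank sum for X: R1 = 1 + 2 + 4 + 5 + 6.5 + 9 + 10.5 + 12.5 = 50.5.
Step 3: U_X = R1 - n1(n1+1)/2 = 50.5 - 8*9/2 = 50.5 - 36 = 14.5.
       U_Y = n1*n2 - U_X = 64 - 14.5 = 49.5.
Step 4: Ties are present, so use the tie-corrected normal approximation (with continuity correction) for the p-value.
Step 5: p-value = 0.073565; compare to alpha = 0.05. fail to reject H0.

U_X = 14.5, p = 0.073565, fail to reject H0 at alpha = 0.05.


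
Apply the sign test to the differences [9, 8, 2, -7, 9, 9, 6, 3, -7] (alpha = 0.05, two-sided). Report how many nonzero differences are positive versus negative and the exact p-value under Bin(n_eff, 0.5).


Step 1: Discard zero differences. Original n = 9; n_eff = number of nonzero differences = 9.
Nonzero differences (with sign): +9, +8, +2, -7, +9, +9, +6, +3, -7
Step 2: Count signs: positive = 7, negative = 2.
Step 3: Under H0: P(positive) = 0.5, so the number of positives S ~ Bin(9, 0.5).
Step 4: Two-sided exact p-value = sum of Bin(9,0.5) probabilities at or below the observed probability = 0.179688.
Step 5: alpha = 0.05. fail to reject H0.

n_eff = 9, pos = 7, neg = 2, p = 0.179688, fail to reject H0.


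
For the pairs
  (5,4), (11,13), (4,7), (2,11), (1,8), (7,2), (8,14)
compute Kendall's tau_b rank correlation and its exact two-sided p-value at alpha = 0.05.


Step 1: Enumerate the 21 unordered pairs (i,j) with i<j and classify each by sign(x_j-x_i) * sign(y_j-y_i).
  (1,2):dx=+6,dy=+9->C; (1,3):dx=-1,dy=+3->D; (1,4):dx=-3,dy=+7->D; (1,5):dx=-4,dy=+4->D
  (1,6):dx=+2,dy=-2->D; (1,7):dx=+3,dy=+10->C; (2,3):dx=-7,dy=-6->C; (2,4):dx=-9,dy=-2->C
  (2,5):dx=-10,dy=-5->C; (2,6):dx=-4,dy=-11->C; (2,7):dx=-3,dy=+1->D; (3,4):dx=-2,dy=+4->D
  (3,5):dx=-3,dy=+1->D; (3,6):dx=+3,dy=-5->D; (3,7):dx=+4,dy=+7->C; (4,5):dx=-1,dy=-3->C
  (4,6):dx=+5,dy=-9->D; (4,7):dx=+6,dy=+3->C; (5,6):dx=+6,dy=-6->D; (5,7):dx=+7,dy=+6->C
  (6,7):dx=+1,dy=+12->C
Step 2: C = 11, D = 10, total pairs = 21.
Step 3: tau = (C - D)/(n(n-1)/2) = (11 - 10)/21 = 0.047619.
Step 4: Exact two-sided p-value (enumerate n! = 5040 permutations of y under H0): p = 1.000000.
Step 5: alpha = 0.05. fail to reject H0.

tau_b = 0.0476 (C=11, D=10), p = 1.000000, fail to reject H0.


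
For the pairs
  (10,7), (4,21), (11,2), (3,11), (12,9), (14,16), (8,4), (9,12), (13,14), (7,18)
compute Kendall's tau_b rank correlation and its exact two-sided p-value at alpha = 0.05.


Step 1: Enumerate the 45 unordered pairs (i,j) with i<j and classify each by sign(x_j-x_i) * sign(y_j-y_i).
  (1,2):dx=-6,dy=+14->D; (1,3):dx=+1,dy=-5->D; (1,4):dx=-7,dy=+4->D; (1,5):dx=+2,dy=+2->C
  (1,6):dx=+4,dy=+9->C; (1,7):dx=-2,dy=-3->C; (1,8):dx=-1,dy=+5->D; (1,9):dx=+3,dy=+7->C
  (1,10):dx=-3,dy=+11->D; (2,3):dx=+7,dy=-19->D; (2,4):dx=-1,dy=-10->C; (2,5):dx=+8,dy=-12->D
  (2,6):dx=+10,dy=-5->D; (2,7):dx=+4,dy=-17->D; (2,8):dx=+5,dy=-9->D; (2,9):dx=+9,dy=-7->D
  (2,10):dx=+3,dy=-3->D; (3,4):dx=-8,dy=+9->D; (3,5):dx=+1,dy=+7->C; (3,6):dx=+3,dy=+14->C
  (3,7):dx=-3,dy=+2->D; (3,8):dx=-2,dy=+10->D; (3,9):dx=+2,dy=+12->C; (3,10):dx=-4,dy=+16->D
  (4,5):dx=+9,dy=-2->D; (4,6):dx=+11,dy=+5->C; (4,7):dx=+5,dy=-7->D; (4,8):dx=+6,dy=+1->C
  (4,9):dx=+10,dy=+3->C; (4,10):dx=+4,dy=+7->C; (5,6):dx=+2,dy=+7->C; (5,7):dx=-4,dy=-5->C
  (5,8):dx=-3,dy=+3->D; (5,9):dx=+1,dy=+5->C; (5,10):dx=-5,dy=+9->D; (6,7):dx=-6,dy=-12->C
  (6,8):dx=-5,dy=-4->C; (6,9):dx=-1,dy=-2->C; (6,10):dx=-7,dy=+2->D; (7,8):dx=+1,dy=+8->C
  (7,9):dx=+5,dy=+10->C; (7,10):dx=-1,dy=+14->D; (8,9):dx=+4,dy=+2->C; (8,10):dx=-2,dy=+6->D
  (9,10):dx=-6,dy=+4->D
Step 2: C = 21, D = 24, total pairs = 45.
Step 3: tau = (C - D)/(n(n-1)/2) = (21 - 24)/45 = -0.066667.
Step 4: Exact two-sided p-value (enumerate n! = 3628800 permutations of y under H0): p = 0.861801.
Step 5: alpha = 0.05. fail to reject H0.

tau_b = -0.0667 (C=21, D=24), p = 0.861801, fail to reject H0.


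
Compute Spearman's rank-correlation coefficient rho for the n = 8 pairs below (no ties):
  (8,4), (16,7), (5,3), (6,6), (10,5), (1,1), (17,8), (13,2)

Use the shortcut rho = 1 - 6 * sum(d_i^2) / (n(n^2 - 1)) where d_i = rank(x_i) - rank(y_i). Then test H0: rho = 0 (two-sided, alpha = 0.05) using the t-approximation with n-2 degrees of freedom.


Step 1: Rank x and y separately (midranks; no ties here).
rank(x): 8->4, 16->7, 5->2, 6->3, 10->5, 1->1, 17->8, 13->6
rank(y): 4->4, 7->7, 3->3, 6->6, 5->5, 1->1, 8->8, 2->2
Step 2: d_i = R_x(i) - R_y(i); compute d_i^2.
  (4-4)^2=0, (7-7)^2=0, (2-3)^2=1, (3-6)^2=9, (5-5)^2=0, (1-1)^2=0, (8-8)^2=0, (6-2)^2=16
sum(d^2) = 26.
Step 3: rho = 1 - 6*26 / (8*(8^2 - 1)) = 1 - 156/504 = 0.690476.
Step 4: Under H0, t = rho * sqrt((n-2)/(1-rho^2)) = 2.3382 ~ t(6).
Step 5: Two-sided p-value from the t-distribution with 6 df = 0.057990.
Step 6: alpha = 0.05. fail to reject H0.

rho = 0.6905, p = 0.057990, fail to reject H0 at alpha = 0.05.


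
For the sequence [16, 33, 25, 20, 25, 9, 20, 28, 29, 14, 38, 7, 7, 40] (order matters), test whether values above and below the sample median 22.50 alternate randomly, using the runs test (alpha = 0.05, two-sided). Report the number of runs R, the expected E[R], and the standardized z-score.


Step 1: Compute median = 22.50; label A = above, B = below.
Labels in order: BAABABBAABABBA  (n_A = 7, n_B = 7)
Step 2: Count runs R = 10.
Step 3: Under H0 (random ordering), E[R] = 2*n_A*n_B/(n_A+n_B) + 1 = 2*7*7/14 + 1 = 8.0000.
        Var[R] = 2*n_A*n_B*(2*n_A*n_B - n_A - n_B) / ((n_A+n_B)^2 * (n_A+n_B-1)) = 8232/2548 = 3.2308.
        SD[R] = 1.7974.
Step 4: Continuity-corrected z = (R - 0.5 - E[R]) / SD[R] = (10 - 0.5 - 8.0000) / 1.7974 = 0.8345.
Step 5: Two-sided p-value via normal approximation = 2*(1 - Phi(|z|)) = 0.403986.
Step 6: alpha = 0.05. fail to reject H0.

R = 10, z = 0.8345, p = 0.403986, fail to reject H0.


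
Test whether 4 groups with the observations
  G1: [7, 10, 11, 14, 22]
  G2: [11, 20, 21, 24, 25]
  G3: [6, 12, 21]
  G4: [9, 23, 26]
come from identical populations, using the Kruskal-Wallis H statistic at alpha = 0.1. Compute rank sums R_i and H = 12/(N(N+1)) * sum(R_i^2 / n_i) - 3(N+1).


Step 1: Combine all N = 16 observations and assign midranks.
sorted (value, group, rank): (6,G3,1), (7,G1,2), (9,G4,3), (10,G1,4), (11,G1,5.5), (11,G2,5.5), (12,G3,7), (14,G1,8), (20,G2,9), (21,G2,10.5), (21,G3,10.5), (22,G1,12), (23,G4,13), (24,G2,14), (25,G2,15), (26,G4,16)
Step 2: Sum ranks within each group.
R_1 = 31.5 (n_1 = 5)
R_2 = 54 (n_2 = 5)
R_3 = 18.5 (n_3 = 3)
R_4 = 32 (n_4 = 3)
Step 3: H = 12/(N(N+1)) * sum(R_i^2/n_i) - 3(N+1)
     = 12/(16*17) * (31.5^2/5 + 54^2/5 + 18.5^2/3 + 32^2/3) - 3*17
     = 0.044118 * 1237.07 - 51
     = 3.576471.
Step 4: Ties present; correction factor C = 1 - 12/(16^3 - 16) = 0.997059. Corrected H = 3.576471 / 0.997059 = 3.587021.
Step 5: Under H0, H ~ chi^2(3); p-value = 0.309650.
Step 6: alpha = 0.1. fail to reject H0.

H = 3.5870, df = 3, p = 0.309650, fail to reject H0.


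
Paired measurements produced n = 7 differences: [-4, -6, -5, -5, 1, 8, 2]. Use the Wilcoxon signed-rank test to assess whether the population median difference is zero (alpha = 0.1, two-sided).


Step 1: Drop any zero differences (none here) and take |d_i|.
|d| = [4, 6, 5, 5, 1, 8, 2]
Step 2: Midrank |d_i| (ties get averaged ranks).
ranks: |4|->3, |6|->6, |5|->4.5, |5|->4.5, |1|->1, |8|->7, |2|->2
Step 3: Attach original signs; sum ranks with positive sign and with negative sign.
W+ = 1 + 7 + 2 = 10
W- = 3 + 6 + 4.5 + 4.5 = 18
(Check: W+ + W- = 28 should equal n(n+1)/2 = 28.)
Step 4: Test statistic W = min(W+, W-) = 10.
Step 5: Ties in |d|, so use the tie-corrected normal approximation.
        E[W] = n(n+1)/4 = 7*8/4 = 14.
        Tie groups: |d|=5 (t=2); sum(t^3 - t) = 6.
        Var[W] = n(n+1)(2n+1)/24 - sum(t^3-t)/48 = 840/24 - 6/48 = 34.875.
        z = (W - E[W]) / sqrt(Var[W]) = (10 - 14) / 5.9055 = -0.6773.
        Two-sided p = 2*Phi(z) = 0.498194.
Step 6: alpha = 0.1. fail to reject H0.

W+ = 10, W- = 18, W = min = 10, p = 0.498194, fail to reject H0.


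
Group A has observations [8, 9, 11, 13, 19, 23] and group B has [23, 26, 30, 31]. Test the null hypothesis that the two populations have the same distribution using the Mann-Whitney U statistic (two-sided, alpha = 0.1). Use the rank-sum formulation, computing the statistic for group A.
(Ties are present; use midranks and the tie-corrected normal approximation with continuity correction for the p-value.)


Step 1: Combine and sort all 10 observations; assign midranks.
sorted (value, group): (8,X), (9,X), (11,X), (13,X), (19,X), (23,X), (23,Y), (26,Y), (30,Y), (31,Y)
ranks: 8->1, 9->2, 11->3, 13->4, 19->5, 23->6.5, 23->6.5, 26->8, 30->9, 31->10
Step 2: Rank sum for X: R1 = 1 + 2 + 3 + 4 + 5 + 6.5 = 21.5.
Step 3: U_X = R1 - n1(n1+1)/2 = 21.5 - 6*7/2 = 21.5 - 21 = 0.5.
       U_Y = n1*n2 - U_X = 24 - 0.5 = 23.5.
Step 4: Ties are present, so use the tie-corrected normal approximation (with continuity correction) for the p-value.
Step 5: p-value = 0.018655; compare to alpha = 0.1. reject H0.

U_X = 0.5, p = 0.018655, reject H0 at alpha = 0.1.


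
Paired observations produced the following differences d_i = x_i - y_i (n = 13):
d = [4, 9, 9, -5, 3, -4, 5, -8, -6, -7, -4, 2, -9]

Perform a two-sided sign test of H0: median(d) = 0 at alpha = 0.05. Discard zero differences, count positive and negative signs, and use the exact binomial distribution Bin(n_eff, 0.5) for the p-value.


Step 1: Discard zero differences. Original n = 13; n_eff = number of nonzero differences = 13.
Nonzero differences (with sign): +4, +9, +9, -5, +3, -4, +5, -8, -6, -7, -4, +2, -9
Step 2: Count signs: positive = 6, negative = 7.
Step 3: Under H0: P(positive) = 0.5, so the number of positives S ~ Bin(13, 0.5).
Step 4: Two-sided exact p-value = sum of Bin(13,0.5) probabilities at or below the observed probability = 1.000000.
Step 5: alpha = 0.05. fail to reject H0.

n_eff = 13, pos = 6, neg = 7, p = 1.000000, fail to reject H0.


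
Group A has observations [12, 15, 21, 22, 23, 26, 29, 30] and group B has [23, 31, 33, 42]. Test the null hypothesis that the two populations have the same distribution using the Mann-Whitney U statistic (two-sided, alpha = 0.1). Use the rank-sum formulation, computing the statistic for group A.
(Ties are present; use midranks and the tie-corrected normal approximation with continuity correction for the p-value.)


Step 1: Combine and sort all 12 observations; assign midranks.
sorted (value, group): (12,X), (15,X), (21,X), (22,X), (23,X), (23,Y), (26,X), (29,X), (30,X), (31,Y), (33,Y), (42,Y)
ranks: 12->1, 15->2, 21->3, 22->4, 23->5.5, 23->5.5, 26->7, 29->8, 30->9, 31->10, 33->11, 42->12
Step 2: Rank sum for X: R1 = 1 + 2 + 3 + 4 + 5.5 + 7 + 8 + 9 = 39.5.
Step 3: U_X = R1 - n1(n1+1)/2 = 39.5 - 8*9/2 = 39.5 - 36 = 3.5.
       U_Y = n1*n2 - U_X = 32 - 3.5 = 28.5.
Step 4: Ties are present, so use the tie-corrected normal approximation (with continuity correction) for the p-value.
Step 5: p-value = 0.041184; compare to alpha = 0.1. reject H0.

U_X = 3.5, p = 0.041184, reject H0 at alpha = 0.1.


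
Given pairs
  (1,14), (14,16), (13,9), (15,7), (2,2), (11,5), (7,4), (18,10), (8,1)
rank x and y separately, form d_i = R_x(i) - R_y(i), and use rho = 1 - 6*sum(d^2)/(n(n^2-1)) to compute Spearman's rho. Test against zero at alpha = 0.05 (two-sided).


Step 1: Rank x and y separately (midranks; no ties here).
rank(x): 1->1, 14->7, 13->6, 15->8, 2->2, 11->5, 7->3, 18->9, 8->4
rank(y): 14->8, 16->9, 9->6, 7->5, 2->2, 5->4, 4->3, 10->7, 1->1
Step 2: d_i = R_x(i) - R_y(i); compute d_i^2.
  (1-8)^2=49, (7-9)^2=4, (6-6)^2=0, (8-5)^2=9, (2-2)^2=0, (5-4)^2=1, (3-3)^2=0, (9-7)^2=4, (4-1)^2=9
sum(d^2) = 76.
Step 3: rho = 1 - 6*76 / (9*(9^2 - 1)) = 1 - 456/720 = 0.366667.
Step 4: Under H0, t = rho * sqrt((n-2)/(1-rho^2)) = 1.0427 ~ t(7).
Step 5: Two-sided p-value from the t-distribution with 7 df = 0.331740.
Step 6: alpha = 0.05. fail to reject H0.

rho = 0.3667, p = 0.331740, fail to reject H0 at alpha = 0.05.


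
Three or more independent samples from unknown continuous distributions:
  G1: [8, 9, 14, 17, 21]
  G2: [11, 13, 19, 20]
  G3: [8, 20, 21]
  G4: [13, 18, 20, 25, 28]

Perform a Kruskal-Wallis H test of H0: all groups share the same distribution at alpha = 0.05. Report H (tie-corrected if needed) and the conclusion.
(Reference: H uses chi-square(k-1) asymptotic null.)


Step 1: Combine all N = 17 observations and assign midranks.
sorted (value, group, rank): (8,G1,1.5), (8,G3,1.5), (9,G1,3), (11,G2,4), (13,G2,5.5), (13,G4,5.5), (14,G1,7), (17,G1,8), (18,G4,9), (19,G2,10), (20,G2,12), (20,G3,12), (20,G4,12), (21,G1,14.5), (21,G3,14.5), (25,G4,16), (28,G4,17)
Step 2: Sum ranks within each group.
R_1 = 34 (n_1 = 5)
R_2 = 31.5 (n_2 = 4)
R_3 = 28 (n_3 = 3)
R_4 = 59.5 (n_4 = 5)
Step 3: H = 12/(N(N+1)) * sum(R_i^2/n_i) - 3(N+1)
     = 12/(17*18) * (34^2/5 + 31.5^2/4 + 28^2/3 + 59.5^2/5) - 3*18
     = 0.039216 * 1448.65 - 54
     = 2.809641.
Step 4: Ties present; correction factor C = 1 - 42/(17^3 - 17) = 0.991422. Corrected H = 2.809641 / 0.991422 = 2.833951.
Step 5: Under H0, H ~ chi^2(3); p-value = 0.417941.
Step 6: alpha = 0.05. fail to reject H0.

H = 2.8340, df = 3, p = 0.417941, fail to reject H0.
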